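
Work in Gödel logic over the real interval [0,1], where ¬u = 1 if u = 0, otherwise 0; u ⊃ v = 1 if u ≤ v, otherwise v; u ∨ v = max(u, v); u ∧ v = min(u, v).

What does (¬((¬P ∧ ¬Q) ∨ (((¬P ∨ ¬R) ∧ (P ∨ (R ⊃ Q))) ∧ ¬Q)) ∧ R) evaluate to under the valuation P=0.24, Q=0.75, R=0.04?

0.04

¬P: Gödel ¬ of 0.24 = 0 (operand ≠ 0)
¬Q: Gödel ¬ of 0.75 = 0 (operand ≠ 0)
(¬P ∧ ¬Q) = min(0, 0) = 0
¬P: Gödel ¬ of 0.24 = 0 (operand ≠ 0)
¬R: Gödel ¬ of 0.04 = 0 (operand ≠ 0)
(¬P ∨ ¬R) = max(0, 0) = 0
(R ⊃ Q): 0.04 ≤ 0.75, so result = 1
(P ∨ (R ⊃ Q)) = max(0.24, 1) = 1
((¬P ∨ ¬R) ∧ (P ∨ (R ⊃ Q))) = min(0, 1) = 0
¬Q: Gödel ¬ of 0.75 = 0 (operand ≠ 0)
(((¬P ∨ ¬R) ∧ (P ∨ (R ⊃ Q))) ∧ ¬Q) = min(0, 0) = 0
((¬P ∧ ¬Q) ∨ (((¬P ∨ ¬R) ∧ (P ∨ (R ⊃ Q))) ∧ ¬Q)) = max(0, 0) = 0
¬((¬P ∧ ¬Q) ∨ (((¬P ∨ ¬R) ∧ (P ∨ (R ⊃ Q))) ∧ ¬Q)): Gödel ¬ of 0 = 1 (operand is 0)
(¬((¬P ∧ ¬Q) ∨ (((¬P ∨ ¬R) ∧ (P ∨ (R ⊃ Q))) ∧ ¬Q)) ∧ R) = min(1, 0.04) = 0.04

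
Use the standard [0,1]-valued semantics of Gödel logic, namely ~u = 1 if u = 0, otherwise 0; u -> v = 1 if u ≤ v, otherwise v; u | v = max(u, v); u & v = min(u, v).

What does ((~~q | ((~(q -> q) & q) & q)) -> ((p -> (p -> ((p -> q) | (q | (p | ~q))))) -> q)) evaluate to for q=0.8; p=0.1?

~q: Gödel ¬ of 0.8 = 0 (operand ≠ 0)
~~q: Gödel ¬ of 0 = 1 (operand is 0)
(q -> q): 0.8 ≤ 0.8, so result = 1
~(q -> q): Gödel ¬ of 1 = 0 (operand ≠ 0)
(~(q -> q) & q) = min(0, 0.8) = 0
((~(q -> q) & q) & q) = min(0, 0.8) = 0
(~~q | ((~(q -> q) & q) & q)) = max(1, 0) = 1
(p -> q): 0.1 ≤ 0.8, so result = 1
~q: Gödel ¬ of 0.8 = 0 (operand ≠ 0)
(p | ~q) = max(0.1, 0) = 0.1
(q | (p | ~q)) = max(0.8, 0.1) = 0.8
((p -> q) | (q | (p | ~q))) = max(1, 0.8) = 1
(p -> ((p -> q) | (q | (p | ~q)))): 0.1 ≤ 1, so result = 1
(p -> (p -> ((p -> q) | (q | (p | ~q))))): 0.1 ≤ 1, so result = 1
((p -> (p -> ((p -> q) | (q | (p | ~q))))) -> q): 1 > 0.8, so result = 0.8
((~~q | ((~(q -> q) & q) & q)) -> ((p -> (p -> ((p -> q) | (q | (p | ~q))))) -> q)): 1 > 0.8, so result = 0.8

0.80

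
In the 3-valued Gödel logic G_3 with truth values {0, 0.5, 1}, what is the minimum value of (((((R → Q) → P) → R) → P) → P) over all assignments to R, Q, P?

The minimum is attained at R = 0, Q = 0, P = 0.5:
  (R → Q): 0 ≤ 0, so result = 1
  ((R → Q) → P): 1 > 0.5, so result = 0.5
  (((R → Q) → P) → R): 0.5 > 0, so result = 0
  ((((R → Q) → P) → R) → P): 0 ≤ 0.5, so result = 1
  (((((R → Q) → P) → R) → P) → P): 1 > 0.5, so result = 0.5
Checking all 27 assignments confirms none give a value below 0.50.

0.50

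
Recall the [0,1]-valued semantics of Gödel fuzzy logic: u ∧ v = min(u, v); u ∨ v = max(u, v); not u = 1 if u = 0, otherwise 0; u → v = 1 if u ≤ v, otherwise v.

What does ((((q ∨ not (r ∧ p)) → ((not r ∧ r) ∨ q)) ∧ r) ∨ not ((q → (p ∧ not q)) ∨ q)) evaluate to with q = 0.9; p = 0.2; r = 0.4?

(r ∧ p) = min(0.4, 0.2) = 0.2
not (r ∧ p): Gödel ¬ of 0.2 = 0 (operand ≠ 0)
(q ∨ not (r ∧ p)) = max(0.9, 0) = 0.9
not r: Gödel ¬ of 0.4 = 0 (operand ≠ 0)
(not r ∧ r) = min(0, 0.4) = 0
((not r ∧ r) ∨ q) = max(0, 0.9) = 0.9
((q ∨ not (r ∧ p)) → ((not r ∧ r) ∨ q)): 0.9 ≤ 0.9, so result = 1
(((q ∨ not (r ∧ p)) → ((not r ∧ r) ∨ q)) ∧ r) = min(1, 0.4) = 0.4
not q: Gödel ¬ of 0.9 = 0 (operand ≠ 0)
(p ∧ not q) = min(0.2, 0) = 0
(q → (p ∧ not q)): 0.9 > 0, so result = 0
((q → (p ∧ not q)) ∨ q) = max(0, 0.9) = 0.9
not ((q → (p ∧ not q)) ∨ q): Gödel ¬ of 0.9 = 0 (operand ≠ 0)
((((q ∨ not (r ∧ p)) → ((not r ∧ r) ∨ q)) ∧ r) ∨ not ((q → (p ∧ not q)) ∨ q)) = max(0.4, 0) = 0.4

0.40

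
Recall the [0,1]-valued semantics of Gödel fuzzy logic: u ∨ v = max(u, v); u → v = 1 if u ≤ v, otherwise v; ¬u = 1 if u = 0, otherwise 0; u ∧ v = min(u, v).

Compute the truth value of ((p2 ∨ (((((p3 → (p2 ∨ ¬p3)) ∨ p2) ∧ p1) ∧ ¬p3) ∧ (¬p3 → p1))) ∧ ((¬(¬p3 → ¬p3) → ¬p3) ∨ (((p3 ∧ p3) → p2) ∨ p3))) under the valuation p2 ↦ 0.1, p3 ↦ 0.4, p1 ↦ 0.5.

0.10

¬p3: Gödel ¬ of 0.4 = 0 (operand ≠ 0)
(p2 ∨ ¬p3) = max(0.1, 0) = 0.1
(p3 → (p2 ∨ ¬p3)): 0.4 > 0.1, so result = 0.1
((p3 → (p2 ∨ ¬p3)) ∨ p2) = max(0.1, 0.1) = 0.1
(((p3 → (p2 ∨ ¬p3)) ∨ p2) ∧ p1) = min(0.1, 0.5) = 0.1
¬p3: Gödel ¬ of 0.4 = 0 (operand ≠ 0)
((((p3 → (p2 ∨ ¬p3)) ∨ p2) ∧ p1) ∧ ¬p3) = min(0.1, 0) = 0
¬p3: Gödel ¬ of 0.4 = 0 (operand ≠ 0)
(¬p3 → p1): 0 ≤ 0.5, so result = 1
(((((p3 → (p2 ∨ ¬p3)) ∨ p2) ∧ p1) ∧ ¬p3) ∧ (¬p3 → p1)) = min(0, 1) = 0
(p2 ∨ (((((p3 → (p2 ∨ ¬p3)) ∨ p2) ∧ p1) ∧ ¬p3) ∧ (¬p3 → p1))) = max(0.1, 0) = 0.1
¬p3: Gödel ¬ of 0.4 = 0 (operand ≠ 0)
¬p3: Gödel ¬ of 0.4 = 0 (operand ≠ 0)
(¬p3 → ¬p3): 0 ≤ 0, so result = 1
¬(¬p3 → ¬p3): Gödel ¬ of 1 = 0 (operand ≠ 0)
¬p3: Gödel ¬ of 0.4 = 0 (operand ≠ 0)
(¬(¬p3 → ¬p3) → ¬p3): 0 ≤ 0, so result = 1
(p3 ∧ p3) = min(0.4, 0.4) = 0.4
((p3 ∧ p3) → p2): 0.4 > 0.1, so result = 0.1
(((p3 ∧ p3) → p2) ∨ p3) = max(0.1, 0.4) = 0.4
((¬(¬p3 → ¬p3) → ¬p3) ∨ (((p3 ∧ p3) → p2) ∨ p3)) = max(1, 0.4) = 1
((p2 ∨ (((((p3 → (p2 ∨ ¬p3)) ∨ p2) ∧ p1) ∧ ¬p3) ∧ (¬p3 → p1))) ∧ ((¬(¬p3 → ¬p3) → ¬p3) ∨ (((p3 ∧ p3) → p2) ∨ p3))) = min(0.1, 1) = 0.1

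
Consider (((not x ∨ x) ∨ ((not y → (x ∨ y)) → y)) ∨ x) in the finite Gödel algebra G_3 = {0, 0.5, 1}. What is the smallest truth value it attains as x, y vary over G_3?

The minimum is attained at x = 0.5, y = 0:
  not x: Gödel ¬ of 0.5 = 0 (operand ≠ 0)
  (not x ∨ x) = max(0, 0.5) = 0.5
  not y: Gödel ¬ of 0 = 1 (operand is 0)
  (x ∨ y) = max(0.5, 0) = 0.5
  (not y → (x ∨ y)): 1 > 0.5, so result = 0.5
  ((not y → (x ∨ y)) → y): 0.5 > 0, so result = 0
  ((not x ∨ x) ∨ ((not y → (x ∨ y)) → y)) = max(0.5, 0) = 0.5
  (((not x ∨ x) ∨ ((not y → (x ∨ y)) → y)) ∨ x) = max(0.5, 0.5) = 0.5
Checking all 9 assignments confirms none give a value below 0.50.

0.50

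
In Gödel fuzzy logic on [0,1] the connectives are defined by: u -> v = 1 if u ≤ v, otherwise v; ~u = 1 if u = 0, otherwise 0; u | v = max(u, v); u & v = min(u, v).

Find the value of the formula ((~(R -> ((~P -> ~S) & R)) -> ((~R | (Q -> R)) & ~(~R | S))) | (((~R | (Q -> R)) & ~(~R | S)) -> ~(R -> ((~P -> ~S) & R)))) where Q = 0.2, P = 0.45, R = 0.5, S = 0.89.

~P: Gödel ¬ of 0.45 = 0 (operand ≠ 0)
~S: Gödel ¬ of 0.89 = 0 (operand ≠ 0)
(~P -> ~S): 0 ≤ 0, so result = 1
((~P -> ~S) & R) = min(1, 0.5) = 0.5
(R -> ((~P -> ~S) & R)): 0.5 ≤ 0.5, so result = 1
~(R -> ((~P -> ~S) & R)): Gödel ¬ of 1 = 0 (operand ≠ 0)
~R: Gödel ¬ of 0.5 = 0 (operand ≠ 0)
(Q -> R): 0.2 ≤ 0.5, so result = 1
(~R | (Q -> R)) = max(0, 1) = 1
~R: Gödel ¬ of 0.5 = 0 (operand ≠ 0)
(~R | S) = max(0, 0.89) = 0.89
~(~R | S): Gödel ¬ of 0.89 = 0 (operand ≠ 0)
((~R | (Q -> R)) & ~(~R | S)) = min(1, 0) = 0
(~(R -> ((~P -> ~S) & R)) -> ((~R | (Q -> R)) & ~(~R | S))): 0 ≤ 0, so result = 1
~R: Gödel ¬ of 0.5 = 0 (operand ≠ 0)
(Q -> R): 0.2 ≤ 0.5, so result = 1
(~R | (Q -> R)) = max(0, 1) = 1
~R: Gödel ¬ of 0.5 = 0 (operand ≠ 0)
(~R | S) = max(0, 0.89) = 0.89
~(~R | S): Gödel ¬ of 0.89 = 0 (operand ≠ 0)
((~R | (Q -> R)) & ~(~R | S)) = min(1, 0) = 0
~P: Gödel ¬ of 0.45 = 0 (operand ≠ 0)
~S: Gödel ¬ of 0.89 = 0 (operand ≠ 0)
(~P -> ~S): 0 ≤ 0, so result = 1
((~P -> ~S) & R) = min(1, 0.5) = 0.5
(R -> ((~P -> ~S) & R)): 0.5 ≤ 0.5, so result = 1
~(R -> ((~P -> ~S) & R)): Gödel ¬ of 1 = 0 (operand ≠ 0)
(((~R | (Q -> R)) & ~(~R | S)) -> ~(R -> ((~P -> ~S) & R))): 0 ≤ 0, so result = 1
((~(R -> ((~P -> ~S) & R)) -> ((~R | (Q -> R)) & ~(~R | S))) | (((~R | (Q -> R)) & ~(~R | S)) -> ~(R -> ((~P -> ~S) & R)))) = max(1, 1) = 1

1.00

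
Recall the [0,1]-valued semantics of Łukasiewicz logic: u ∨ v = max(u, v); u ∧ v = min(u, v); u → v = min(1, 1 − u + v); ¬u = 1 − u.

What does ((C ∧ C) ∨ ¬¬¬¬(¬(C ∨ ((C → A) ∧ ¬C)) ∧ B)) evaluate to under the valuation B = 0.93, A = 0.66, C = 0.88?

(C ∧ C) = min(0.88, 0.88) = 0.88
(C → A): min(1, 1 − 0.88 + 0.66) = 0.78
¬C: Łukasiewicz ¬ gives 1 − 0.88 = 0.12
((C → A) ∧ ¬C) = min(0.78, 0.12) = 0.12
(C ∨ ((C → A) ∧ ¬C)) = max(0.88, 0.12) = 0.88
¬(C ∨ ((C → A) ∧ ¬C)): Łukasiewicz ¬ gives 1 − 0.88 = 0.12
(¬(C ∨ ((C → A) ∧ ¬C)) ∧ B) = min(0.12, 0.93) = 0.12
¬(¬(C ∨ ((C → A) ∧ ¬C)) ∧ B): Łukasiewicz ¬ gives 1 − 0.12 = 0.88
¬¬(¬(C ∨ ((C → A) ∧ ¬C)) ∧ B): Łukasiewicz ¬ gives 1 − 0.88 = 0.12
¬¬¬(¬(C ∨ ((C → A) ∧ ¬C)) ∧ B): Łukasiewicz ¬ gives 1 − 0.12 = 0.88
¬¬¬¬(¬(C ∨ ((C → A) ∧ ¬C)) ∧ B): Łukasiewicz ¬ gives 1 − 0.88 = 0.12
((C ∧ C) ∨ ¬¬¬¬(¬(C ∨ ((C → A) ∧ ¬C)) ∧ B)) = max(0.88, 0.12) = 0.88

0.88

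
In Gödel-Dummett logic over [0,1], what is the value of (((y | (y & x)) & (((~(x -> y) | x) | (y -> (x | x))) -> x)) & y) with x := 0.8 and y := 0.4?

(y & x) = min(0.4, 0.8) = 0.4
(y | (y & x)) = max(0.4, 0.4) = 0.4
(x -> y): 0.8 > 0.4, so result = 0.4
~(x -> y): Gödel ¬ of 0.4 = 0 (operand ≠ 0)
(~(x -> y) | x) = max(0, 0.8) = 0.8
(x | x) = max(0.8, 0.8) = 0.8
(y -> (x | x)): 0.4 ≤ 0.8, so result = 1
((~(x -> y) | x) | (y -> (x | x))) = max(0.8, 1) = 1
(((~(x -> y) | x) | (y -> (x | x))) -> x): 1 > 0.8, so result = 0.8
((y | (y & x)) & (((~(x -> y) | x) | (y -> (x | x))) -> x)) = min(0.4, 0.8) = 0.4
(((y | (y & x)) & (((~(x -> y) | x) | (y -> (x | x))) -> x)) & y) = min(0.4, 0.4) = 0.4

0.40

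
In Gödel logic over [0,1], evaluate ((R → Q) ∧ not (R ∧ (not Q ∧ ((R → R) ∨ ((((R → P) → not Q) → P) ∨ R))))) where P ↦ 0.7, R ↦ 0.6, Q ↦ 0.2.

(R → Q): 0.6 > 0.2, so result = 0.2
not Q: Gödel ¬ of 0.2 = 0 (operand ≠ 0)
(R → R): 0.6 ≤ 0.6, so result = 1
(R → P): 0.6 ≤ 0.7, so result = 1
not Q: Gödel ¬ of 0.2 = 0 (operand ≠ 0)
((R → P) → not Q): 1 > 0, so result = 0
(((R → P) → not Q) → P): 0 ≤ 0.7, so result = 1
((((R → P) → not Q) → P) ∨ R) = max(1, 0.6) = 1
((R → R) ∨ ((((R → P) → not Q) → P) ∨ R)) = max(1, 1) = 1
(not Q ∧ ((R → R) ∨ ((((R → P) → not Q) → P) ∨ R))) = min(0, 1) = 0
(R ∧ (not Q ∧ ((R → R) ∨ ((((R → P) → not Q) → P) ∨ R)))) = min(0.6, 0) = 0
not (R ∧ (not Q ∧ ((R → R) ∨ ((((R → P) → not Q) → P) ∨ R)))): Gödel ¬ of 0 = 1 (operand is 0)
((R → Q) ∧ not (R ∧ (not Q ∧ ((R → R) ∨ ((((R → P) → not Q) → P) ∨ R))))) = min(0.2, 1) = 0.2

0.20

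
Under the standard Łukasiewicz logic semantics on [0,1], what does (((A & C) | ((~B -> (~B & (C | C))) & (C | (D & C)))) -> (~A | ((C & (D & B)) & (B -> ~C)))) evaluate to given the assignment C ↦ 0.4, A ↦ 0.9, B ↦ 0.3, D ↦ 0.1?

0.70

(A & C) = min(0.9, 0.4) = 0.4
~B: Łukasiewicz ¬ gives 1 − 0.3 = 0.7
~B: Łukasiewicz ¬ gives 1 − 0.3 = 0.7
(C | C) = max(0.4, 0.4) = 0.4
(~B & (C | C)) = min(0.7, 0.4) = 0.4
(~B -> (~B & (C | C))): min(1, 1 − 0.7 + 0.4) = 0.7
(D & C) = min(0.1, 0.4) = 0.1
(C | (D & C)) = max(0.4, 0.1) = 0.4
((~B -> (~B & (C | C))) & (C | (D & C))) = min(0.7, 0.4) = 0.4
((A & C) | ((~B -> (~B & (C | C))) & (C | (D & C)))) = max(0.4, 0.4) = 0.4
~A: Łukasiewicz ¬ gives 1 − 0.9 = 0.1
(D & B) = min(0.1, 0.3) = 0.1
(C & (D & B)) = min(0.4, 0.1) = 0.1
~C: Łukasiewicz ¬ gives 1 − 0.4 = 0.6
(B -> ~C): min(1, 1 − 0.3 + 0.6) = 1
((C & (D & B)) & (B -> ~C)) = min(0.1, 1) = 0.1
(~A | ((C & (D & B)) & (B -> ~C))) = max(0.1, 0.1) = 0.1
(((A & C) | ((~B -> (~B & (C | C))) & (C | (D & C)))) -> (~A | ((C & (D & B)) & (B -> ~C)))): min(1, 1 − 0.4 + 0.1) = 0.7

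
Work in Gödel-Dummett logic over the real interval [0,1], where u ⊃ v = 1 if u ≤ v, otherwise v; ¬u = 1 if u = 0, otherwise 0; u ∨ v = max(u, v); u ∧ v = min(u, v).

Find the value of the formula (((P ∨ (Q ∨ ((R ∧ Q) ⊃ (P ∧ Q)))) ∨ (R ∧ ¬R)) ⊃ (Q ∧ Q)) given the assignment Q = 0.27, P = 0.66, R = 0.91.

0.27

(R ∧ Q) = min(0.91, 0.27) = 0.27
(P ∧ Q) = min(0.66, 0.27) = 0.27
((R ∧ Q) ⊃ (P ∧ Q)): 0.27 ≤ 0.27, so result = 1
(Q ∨ ((R ∧ Q) ⊃ (P ∧ Q))) = max(0.27, 1) = 1
(P ∨ (Q ∨ ((R ∧ Q) ⊃ (P ∧ Q)))) = max(0.66, 1) = 1
¬R: Gödel ¬ of 0.91 = 0 (operand ≠ 0)
(R ∧ ¬R) = min(0.91, 0) = 0
((P ∨ (Q ∨ ((R ∧ Q) ⊃ (P ∧ Q)))) ∨ (R ∧ ¬R)) = max(1, 0) = 1
(Q ∧ Q) = min(0.27, 0.27) = 0.27
(((P ∨ (Q ∨ ((R ∧ Q) ⊃ (P ∧ Q)))) ∨ (R ∧ ¬R)) ⊃ (Q ∧ Q)): 1 > 0.27, so result = 0.27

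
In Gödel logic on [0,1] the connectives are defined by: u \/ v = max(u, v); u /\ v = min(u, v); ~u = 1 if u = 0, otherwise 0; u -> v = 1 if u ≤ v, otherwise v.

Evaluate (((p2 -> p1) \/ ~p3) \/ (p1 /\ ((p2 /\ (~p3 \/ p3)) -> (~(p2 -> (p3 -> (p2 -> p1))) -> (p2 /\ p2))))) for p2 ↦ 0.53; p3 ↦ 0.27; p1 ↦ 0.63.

(p2 -> p1): 0.53 ≤ 0.63, so result = 1
~p3: Gödel ¬ of 0.27 = 0 (operand ≠ 0)
((p2 -> p1) \/ ~p3) = max(1, 0) = 1
~p3: Gödel ¬ of 0.27 = 0 (operand ≠ 0)
(~p3 \/ p3) = max(0, 0.27) = 0.27
(p2 /\ (~p3 \/ p3)) = min(0.53, 0.27) = 0.27
(p2 -> p1): 0.53 ≤ 0.63, so result = 1
(p3 -> (p2 -> p1)): 0.27 ≤ 1, so result = 1
(p2 -> (p3 -> (p2 -> p1))): 0.53 ≤ 1, so result = 1
~(p2 -> (p3 -> (p2 -> p1))): Gödel ¬ of 1 = 0 (operand ≠ 0)
(p2 /\ p2) = min(0.53, 0.53) = 0.53
(~(p2 -> (p3 -> (p2 -> p1))) -> (p2 /\ p2)): 0 ≤ 0.53, so result = 1
((p2 /\ (~p3 \/ p3)) -> (~(p2 -> (p3 -> (p2 -> p1))) -> (p2 /\ p2))): 0.27 ≤ 1, so result = 1
(p1 /\ ((p2 /\ (~p3 \/ p3)) -> (~(p2 -> (p3 -> (p2 -> p1))) -> (p2 /\ p2)))) = min(0.63, 1) = 0.63
(((p2 -> p1) \/ ~p3) \/ (p1 /\ ((p2 /\ (~p3 \/ p3)) -> (~(p2 -> (p3 -> (p2 -> p1))) -> (p2 /\ p2))))) = max(1, 0.63) = 1

1.00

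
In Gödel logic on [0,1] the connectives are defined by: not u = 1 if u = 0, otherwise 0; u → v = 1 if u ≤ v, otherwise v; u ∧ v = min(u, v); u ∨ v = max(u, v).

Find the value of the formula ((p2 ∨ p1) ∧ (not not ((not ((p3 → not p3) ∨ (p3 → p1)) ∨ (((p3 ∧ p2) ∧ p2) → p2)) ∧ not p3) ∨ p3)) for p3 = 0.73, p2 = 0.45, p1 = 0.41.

(p2 ∨ p1) = max(0.45, 0.41) = 0.45
not p3: Gödel ¬ of 0.73 = 0 (operand ≠ 0)
(p3 → not p3): 0.73 > 0, so result = 0
(p3 → p1): 0.73 > 0.41, so result = 0.41
((p3 → not p3) ∨ (p3 → p1)) = max(0, 0.41) = 0.41
not ((p3 → not p3) ∨ (p3 → p1)): Gödel ¬ of 0.41 = 0 (operand ≠ 0)
(p3 ∧ p2) = min(0.73, 0.45) = 0.45
((p3 ∧ p2) ∧ p2) = min(0.45, 0.45) = 0.45
(((p3 ∧ p2) ∧ p2) → p2): 0.45 ≤ 0.45, so result = 1
(not ((p3 → not p3) ∨ (p3 → p1)) ∨ (((p3 ∧ p2) ∧ p2) → p2)) = max(0, 1) = 1
not p3: Gödel ¬ of 0.73 = 0 (operand ≠ 0)
((not ((p3 → not p3) ∨ (p3 → p1)) ∨ (((p3 ∧ p2) ∧ p2) → p2)) ∧ not p3) = min(1, 0) = 0
not ((not ((p3 → not p3) ∨ (p3 → p1)) ∨ (((p3 ∧ p2) ∧ p2) → p2)) ∧ not p3): Gödel ¬ of 0 = 1 (operand is 0)
not not ((not ((p3 → not p3) ∨ (p3 → p1)) ∨ (((p3 ∧ p2) ∧ p2) → p2)) ∧ not p3): Gödel ¬ of 1 = 0 (operand ≠ 0)
(not not ((not ((p3 → not p3) ∨ (p3 → p1)) ∨ (((p3 ∧ p2) ∧ p2) → p2)) ∧ not p3) ∨ p3) = max(0, 0.73) = 0.73
((p2 ∨ p1) ∧ (not not ((not ((p3 → not p3) ∨ (p3 → p1)) ∨ (((p3 ∧ p2) ∧ p2) → p2)) ∧ not p3) ∨ p3)) = min(0.45, 0.73) = 0.45

0.45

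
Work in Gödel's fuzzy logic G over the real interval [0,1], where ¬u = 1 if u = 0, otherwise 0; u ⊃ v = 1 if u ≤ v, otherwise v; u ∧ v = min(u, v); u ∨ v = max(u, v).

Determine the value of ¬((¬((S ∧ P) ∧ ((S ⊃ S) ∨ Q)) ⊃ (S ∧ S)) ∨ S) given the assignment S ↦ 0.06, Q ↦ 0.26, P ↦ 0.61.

(S ∧ P) = min(0.06, 0.61) = 0.06
(S ⊃ S): 0.06 ≤ 0.06, so result = 1
((S ⊃ S) ∨ Q) = max(1, 0.26) = 1
((S ∧ P) ∧ ((S ⊃ S) ∨ Q)) = min(0.06, 1) = 0.06
¬((S ∧ P) ∧ ((S ⊃ S) ∨ Q)): Gödel ¬ of 0.06 = 0 (operand ≠ 0)
(S ∧ S) = min(0.06, 0.06) = 0.06
(¬((S ∧ P) ∧ ((S ⊃ S) ∨ Q)) ⊃ (S ∧ S)): 0 ≤ 0.06, so result = 1
((¬((S ∧ P) ∧ ((S ⊃ S) ∨ Q)) ⊃ (S ∧ S)) ∨ S) = max(1, 0.06) = 1
¬((¬((S ∧ P) ∧ ((S ⊃ S) ∨ Q)) ⊃ (S ∧ S)) ∨ S): Gödel ¬ of 1 = 0 (operand ≠ 0)

0.00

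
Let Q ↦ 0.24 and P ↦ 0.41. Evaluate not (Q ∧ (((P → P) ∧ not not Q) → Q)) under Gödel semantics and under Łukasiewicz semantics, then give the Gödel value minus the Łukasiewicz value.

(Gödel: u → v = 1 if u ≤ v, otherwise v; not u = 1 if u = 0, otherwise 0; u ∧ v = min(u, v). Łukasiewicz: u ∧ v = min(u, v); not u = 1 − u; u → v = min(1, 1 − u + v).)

Gödel evaluation:
  (P → P): 0.41 ≤ 0.41, so result = 1
  not Q: Gödel ¬ of 0.24 = 0 (operand ≠ 0)
  not not Q: Gödel ¬ of 0 = 1 (operand is 0)
  ((P → P) ∧ not not Q) = min(1, 1) = 1
  (((P → P) ∧ not not Q) → Q): 1 > 0.24, so result = 0.24
  (Q ∧ (((P → P) ∧ not not Q) → Q)) = min(0.24, 0.24) = 0.24
  not (Q ∧ (((P → P) ∧ not not Q) → Q)): Gödel ¬ of 0.24 = 0 (operand ≠ 0)
  Gödel value = 0
Łukasiewicz evaluation:
  (P → P): min(1, 1 − 0.41 + 0.41) = 1
  not Q: Łukasiewicz ¬ gives 1 − 0.24 = 0.76
  not not Q: Łukasiewicz ¬ gives 1 − 0.76 = 0.24
  ((P → P) ∧ not not Q) = min(1, 0.24) = 0.24
  (((P → P) ∧ not not Q) → Q): min(1, 1 − 0.24 + 0.24) = 1
  (Q ∧ (((P → P) ∧ not not Q) → Q)) = min(0.24, 1) = 0.24
  not (Q ∧ (((P → P) ∧ not not Q) → Q)): Łukasiewicz ¬ gives 1 − 0.24 = 0.76
  Łukasiewicz value = 0.76
Difference: 0 − 0.76 = -0.76

-0.76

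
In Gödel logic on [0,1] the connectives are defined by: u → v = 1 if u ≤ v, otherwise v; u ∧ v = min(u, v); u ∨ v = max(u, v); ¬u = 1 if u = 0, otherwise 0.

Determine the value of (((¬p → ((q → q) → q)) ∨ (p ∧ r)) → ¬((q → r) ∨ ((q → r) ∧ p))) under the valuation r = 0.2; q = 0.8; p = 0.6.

¬p: Gödel ¬ of 0.6 = 0 (operand ≠ 0)
(q → q): 0.8 ≤ 0.8, so result = 1
((q → q) → q): 1 > 0.8, so result = 0.8
(¬p → ((q → q) → q)): 0 ≤ 0.8, so result = 1
(p ∧ r) = min(0.6, 0.2) = 0.2
((¬p → ((q → q) → q)) ∨ (p ∧ r)) = max(1, 0.2) = 1
(q → r): 0.8 > 0.2, so result = 0.2
(q → r): 0.8 > 0.2, so result = 0.2
((q → r) ∧ p) = min(0.2, 0.6) = 0.2
((q → r) ∨ ((q → r) ∧ p)) = max(0.2, 0.2) = 0.2
¬((q → r) ∨ ((q → r) ∧ p)): Gödel ¬ of 0.2 = 0 (operand ≠ 0)
(((¬p → ((q → q) → q)) ∨ (p ∧ r)) → ¬((q → r) ∨ ((q → r) ∧ p))): 1 > 0, so result = 0

0.00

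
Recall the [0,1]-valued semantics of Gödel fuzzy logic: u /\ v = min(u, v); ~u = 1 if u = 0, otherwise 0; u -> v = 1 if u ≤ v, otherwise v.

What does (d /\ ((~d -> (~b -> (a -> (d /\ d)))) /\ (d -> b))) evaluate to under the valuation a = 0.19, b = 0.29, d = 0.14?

0.14

~d: Gödel ¬ of 0.14 = 0 (operand ≠ 0)
~b: Gödel ¬ of 0.29 = 0 (operand ≠ 0)
(d /\ d) = min(0.14, 0.14) = 0.14
(a -> (d /\ d)): 0.19 > 0.14, so result = 0.14
(~b -> (a -> (d /\ d))): 0 ≤ 0.14, so result = 1
(~d -> (~b -> (a -> (d /\ d)))): 0 ≤ 1, so result = 1
(d -> b): 0.14 ≤ 0.29, so result = 1
((~d -> (~b -> (a -> (d /\ d)))) /\ (d -> b)) = min(1, 1) = 1
(d /\ ((~d -> (~b -> (a -> (d /\ d)))) /\ (d -> b))) = min(0.14, 1) = 0.14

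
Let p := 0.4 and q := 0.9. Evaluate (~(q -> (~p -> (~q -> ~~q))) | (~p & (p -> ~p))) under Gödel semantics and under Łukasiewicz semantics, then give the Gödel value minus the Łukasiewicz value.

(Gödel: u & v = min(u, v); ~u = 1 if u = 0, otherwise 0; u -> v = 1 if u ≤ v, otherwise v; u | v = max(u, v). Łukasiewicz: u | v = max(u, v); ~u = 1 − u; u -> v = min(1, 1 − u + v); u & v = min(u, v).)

-0.60

Gödel evaluation:
  ~p: Gödel ¬ of 0.4 = 0 (operand ≠ 0)
  ~q: Gödel ¬ of 0.9 = 0 (operand ≠ 0)
  ~q: Gödel ¬ of 0.9 = 0 (operand ≠ 0)
  ~~q: Gödel ¬ of 0 = 1 (operand is 0)
  (~q -> ~~q): 0 ≤ 1, so result = 1
  (~p -> (~q -> ~~q)): 0 ≤ 1, so result = 1
  (q -> (~p -> (~q -> ~~q))): 0.9 ≤ 1, so result = 1
  ~(q -> (~p -> (~q -> ~~q))): Gödel ¬ of 1 = 0 (operand ≠ 0)
  ~p: Gödel ¬ of 0.4 = 0 (operand ≠ 0)
  ~p: Gödel ¬ of 0.4 = 0 (operand ≠ 0)
  (p -> ~p): 0.4 > 0, so result = 0
  (~p & (p -> ~p)) = min(0, 0) = 0
  (~(q -> (~p -> (~q -> ~~q))) | (~p & (p -> ~p))) = max(0, 0) = 0
  Gödel value = 0
Łukasiewicz evaluation:
  ~p: Łukasiewicz ¬ gives 1 − 0.4 = 0.6
  ~q: Łukasiewicz ¬ gives 1 − 0.9 = 0.1
  ~q: Łukasiewicz ¬ gives 1 − 0.9 = 0.1
  ~~q: Łukasiewicz ¬ gives 1 − 0.1 = 0.9
  (~q -> ~~q): min(1, 1 − 0.1 + 0.9) = 1
  (~p -> (~q -> ~~q)): min(1, 1 − 0.6 + 1) = 1
  (q -> (~p -> (~q -> ~~q))): min(1, 1 − 0.9 + 1) = 1
  ~(q -> (~p -> (~q -> ~~q))): Łukasiewicz ¬ gives 1 − 1 = 0
  ~p: Łukasiewicz ¬ gives 1 − 0.4 = 0.6
  ~p: Łukasiewicz ¬ gives 1 − 0.4 = 0.6
  (p -> ~p): min(1, 1 − 0.4 + 0.6) = 1
  (~p & (p -> ~p)) = min(0.6, 1) = 0.6
  (~(q -> (~p -> (~q -> ~~q))) | (~p & (p -> ~p))) = max(0, 0.6) = 0.6
  Łukasiewicz value = 0.6
Difference: 0 − 0.6 = -0.60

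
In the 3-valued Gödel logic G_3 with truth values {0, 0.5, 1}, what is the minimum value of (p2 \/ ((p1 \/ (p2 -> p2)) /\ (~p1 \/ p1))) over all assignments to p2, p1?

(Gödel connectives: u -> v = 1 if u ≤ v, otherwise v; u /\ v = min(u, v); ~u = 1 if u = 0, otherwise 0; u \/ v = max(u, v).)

The minimum is attained at p2 = 0, p1 = 0.5:
  (p2 -> p2): 0 ≤ 0, so result = 1
  (p1 \/ (p2 -> p2)) = max(0.5, 1) = 1
  ~p1: Gödel ¬ of 0.5 = 0 (operand ≠ 0)
  (~p1 \/ p1) = max(0, 0.5) = 0.5
  ((p1 \/ (p2 -> p2)) /\ (~p1 \/ p1)) = min(1, 0.5) = 0.5
  (p2 \/ ((p1 \/ (p2 -> p2)) /\ (~p1 \/ p1))) = max(0, 0.5) = 0.5
Checking all 9 assignments confirms none give a value below 0.50.

0.50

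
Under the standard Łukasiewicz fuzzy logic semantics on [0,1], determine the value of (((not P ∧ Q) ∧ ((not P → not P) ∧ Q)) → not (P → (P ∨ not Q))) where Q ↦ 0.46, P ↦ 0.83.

not P: Łukasiewicz ¬ gives 1 − 0.83 = 0.17
(not P ∧ Q) = min(0.17, 0.46) = 0.17
not P: Łukasiewicz ¬ gives 1 − 0.83 = 0.17
not P: Łukasiewicz ¬ gives 1 − 0.83 = 0.17
(not P → not P): min(1, 1 − 0.17 + 0.17) = 1
((not P → not P) ∧ Q) = min(1, 0.46) = 0.46
((not P ∧ Q) ∧ ((not P → not P) ∧ Q)) = min(0.17, 0.46) = 0.17
not Q: Łukasiewicz ¬ gives 1 − 0.46 = 0.54
(P ∨ not Q) = max(0.83, 0.54) = 0.83
(P → (P ∨ not Q)): min(1, 1 − 0.83 + 0.83) = 1
not (P → (P ∨ not Q)): Łukasiewicz ¬ gives 1 − 1 = 0
(((not P ∧ Q) ∧ ((not P → not P) ∧ Q)) → not (P → (P ∨ not Q))): min(1, 1 − 0.17 + 0) = 0.83

0.83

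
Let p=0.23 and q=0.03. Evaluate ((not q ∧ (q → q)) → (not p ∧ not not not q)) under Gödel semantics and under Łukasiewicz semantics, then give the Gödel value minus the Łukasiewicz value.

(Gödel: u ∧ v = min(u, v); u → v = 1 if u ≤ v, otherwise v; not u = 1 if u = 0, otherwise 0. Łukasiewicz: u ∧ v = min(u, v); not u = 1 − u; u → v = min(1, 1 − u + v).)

0.20

Gödel evaluation:
  not q: Gödel ¬ of 0.03 = 0 (operand ≠ 0)
  (q → q): 0.03 ≤ 0.03, so result = 1
  (not q ∧ (q → q)) = min(0, 1) = 0
  not p: Gödel ¬ of 0.23 = 0 (operand ≠ 0)
  not q: Gödel ¬ of 0.03 = 0 (operand ≠ 0)
  not not q: Gödel ¬ of 0 = 1 (operand is 0)
  not not not q: Gödel ¬ of 1 = 0 (operand ≠ 0)
  (not p ∧ not not not q) = min(0, 0) = 0
  ((not q ∧ (q → q)) → (not p ∧ not not not q)): 0 ≤ 0, so result = 1
  Gödel value = 1
Łukasiewicz evaluation:
  not q: Łukasiewicz ¬ gives 1 − 0.03 = 0.97
  (q → q): min(1, 1 − 0.03 + 0.03) = 1
  (not q ∧ (q → q)) = min(0.97, 1) = 0.97
  not p: Łukasiewicz ¬ gives 1 − 0.23 = 0.77
  not q: Łukasiewicz ¬ gives 1 − 0.03 = 0.97
  not not q: Łukasiewicz ¬ gives 1 − 0.97 = 0.03
  not not not q: Łukasiewicz ¬ gives 1 − 0.03 = 0.97
  (not p ∧ not not not q) = min(0.77, 0.97) = 0.77
  ((not q ∧ (q → q)) → (not p ∧ not not not q)): min(1, 1 − 0.97 + 0.77) = 0.8
  Łukasiewicz value = 0.8
Difference: 1 − 0.8 = 0.20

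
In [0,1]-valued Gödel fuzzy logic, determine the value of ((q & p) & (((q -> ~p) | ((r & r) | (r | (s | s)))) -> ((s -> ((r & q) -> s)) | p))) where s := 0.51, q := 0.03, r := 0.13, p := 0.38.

(q & p) = min(0.03, 0.38) = 0.03
~p: Gödel ¬ of 0.38 = 0 (operand ≠ 0)
(q -> ~p): 0.03 > 0, so result = 0
(r & r) = min(0.13, 0.13) = 0.13
(s | s) = max(0.51, 0.51) = 0.51
(r | (s | s)) = max(0.13, 0.51) = 0.51
((r & r) | (r | (s | s))) = max(0.13, 0.51) = 0.51
((q -> ~p) | ((r & r) | (r | (s | s)))) = max(0, 0.51) = 0.51
(r & q) = min(0.13, 0.03) = 0.03
((r & q) -> s): 0.03 ≤ 0.51, so result = 1
(s -> ((r & q) -> s)): 0.51 ≤ 1, so result = 1
((s -> ((r & q) -> s)) | p) = max(1, 0.38) = 1
(((q -> ~p) | ((r & r) | (r | (s | s)))) -> ((s -> ((r & q) -> s)) | p)): 0.51 ≤ 1, so result = 1
((q & p) & (((q -> ~p) | ((r & r) | (r | (s | s)))) -> ((s -> ((r & q) -> s)) | p))) = min(0.03, 1) = 0.03

0.03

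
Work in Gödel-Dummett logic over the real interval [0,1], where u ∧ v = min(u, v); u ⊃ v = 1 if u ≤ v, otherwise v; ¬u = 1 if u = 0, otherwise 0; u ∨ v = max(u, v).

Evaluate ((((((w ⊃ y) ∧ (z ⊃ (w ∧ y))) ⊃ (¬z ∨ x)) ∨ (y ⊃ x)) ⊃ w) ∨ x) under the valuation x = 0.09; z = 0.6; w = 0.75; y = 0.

(w ⊃ y): 0.75 > 0, so result = 0
(w ∧ y) = min(0.75, 0) = 0
(z ⊃ (w ∧ y)): 0.6 > 0, so result = 0
((w ⊃ y) ∧ (z ⊃ (w ∧ y))) = min(0, 0) = 0
¬z: Gödel ¬ of 0.6 = 0 (operand ≠ 0)
(¬z ∨ x) = max(0, 0.09) = 0.09
(((w ⊃ y) ∧ (z ⊃ (w ∧ y))) ⊃ (¬z ∨ x)): 0 ≤ 0.09, so result = 1
(y ⊃ x): 0 ≤ 0.09, so result = 1
((((w ⊃ y) ∧ (z ⊃ (w ∧ y))) ⊃ (¬z ∨ x)) ∨ (y ⊃ x)) = max(1, 1) = 1
(((((w ⊃ y) ∧ (z ⊃ (w ∧ y))) ⊃ (¬z ∨ x)) ∨ (y ⊃ x)) ⊃ w): 1 > 0.75, so result = 0.75
((((((w ⊃ y) ∧ (z ⊃ (w ∧ y))) ⊃ (¬z ∨ x)) ∨ (y ⊃ x)) ⊃ w) ∨ x) = max(0.75, 0.09) = 0.75

0.75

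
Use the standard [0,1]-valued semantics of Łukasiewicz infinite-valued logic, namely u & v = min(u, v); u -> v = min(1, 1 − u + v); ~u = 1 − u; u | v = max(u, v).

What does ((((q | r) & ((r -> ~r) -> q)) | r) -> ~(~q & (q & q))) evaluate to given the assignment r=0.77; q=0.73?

(q | r) = max(0.73, 0.77) = 0.77
~r: Łukasiewicz ¬ gives 1 − 0.77 = 0.23
(r -> ~r): min(1, 1 − 0.77 + 0.23) = 0.46
((r -> ~r) -> q): min(1, 1 − 0.46 + 0.73) = 1
((q | r) & ((r -> ~r) -> q)) = min(0.77, 1) = 0.77
(((q | r) & ((r -> ~r) -> q)) | r) = max(0.77, 0.77) = 0.77
~q: Łukasiewicz ¬ gives 1 − 0.73 = 0.27
(q & q) = min(0.73, 0.73) = 0.73
(~q & (q & q)) = min(0.27, 0.73) = 0.27
~(~q & (q & q)): Łukasiewicz ¬ gives 1 − 0.27 = 0.73
((((q | r) & ((r -> ~r) -> q)) | r) -> ~(~q & (q & q))): min(1, 1 − 0.77 + 0.73) = 0.96

0.96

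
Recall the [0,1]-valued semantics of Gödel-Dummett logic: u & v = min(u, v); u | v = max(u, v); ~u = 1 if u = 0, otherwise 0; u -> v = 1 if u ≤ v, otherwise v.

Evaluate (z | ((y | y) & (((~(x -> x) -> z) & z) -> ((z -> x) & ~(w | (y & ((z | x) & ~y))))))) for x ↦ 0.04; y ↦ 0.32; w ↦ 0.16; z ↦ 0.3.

(y | y) = max(0.32, 0.32) = 0.32
(x -> x): 0.04 ≤ 0.04, so result = 1
~(x -> x): Gödel ¬ of 1 = 0 (operand ≠ 0)
(~(x -> x) -> z): 0 ≤ 0.3, so result = 1
((~(x -> x) -> z) & z) = min(1, 0.3) = 0.3
(z -> x): 0.3 > 0.04, so result = 0.04
(z | x) = max(0.3, 0.04) = 0.3
~y: Gödel ¬ of 0.32 = 0 (operand ≠ 0)
((z | x) & ~y) = min(0.3, 0) = 0
(y & ((z | x) & ~y)) = min(0.32, 0) = 0
(w | (y & ((z | x) & ~y))) = max(0.16, 0) = 0.16
~(w | (y & ((z | x) & ~y))): Gödel ¬ of 0.16 = 0 (operand ≠ 0)
((z -> x) & ~(w | (y & ((z | x) & ~y)))) = min(0.04, 0) = 0
(((~(x -> x) -> z) & z) -> ((z -> x) & ~(w | (y & ((z | x) & ~y))))): 0.3 > 0, so result = 0
((y | y) & (((~(x -> x) -> z) & z) -> ((z -> x) & ~(w | (y & ((z | x) & ~y)))))) = min(0.32, 0) = 0
(z | ((y | y) & (((~(x -> x) -> z) & z) -> ((z -> x) & ~(w | (y & ((z | x) & ~y))))))) = max(0.3, 0) = 0.3

0.30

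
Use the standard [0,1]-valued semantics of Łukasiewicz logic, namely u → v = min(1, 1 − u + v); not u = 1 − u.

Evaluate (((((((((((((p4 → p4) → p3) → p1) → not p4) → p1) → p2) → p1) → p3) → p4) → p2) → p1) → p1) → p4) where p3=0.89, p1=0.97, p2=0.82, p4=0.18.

0.18

(p4 → p4): min(1, 1 − 0.18 + 0.18) = 1
((p4 → p4) → p3): min(1, 1 − 1 + 0.89) = 0.89
(((p4 → p4) → p3) → p1): min(1, 1 − 0.89 + 0.97) = 1
not p4: Łukasiewicz ¬ gives 1 − 0.18 = 0.82
((((p4 → p4) → p3) → p1) → not p4): min(1, 1 − 1 + 0.82) = 0.82
(((((p4 → p4) → p3) → p1) → not p4) → p1): min(1, 1 − 0.82 + 0.97) = 1
((((((p4 → p4) → p3) → p1) → not p4) → p1) → p2): min(1, 1 − 1 + 0.82) = 0.82
(((((((p4 → p4) → p3) → p1) → not p4) → p1) → p2) → p1): min(1, 1 − 0.82 + 0.97) = 1
((((((((p4 → p4) → p3) → p1) → not p4) → p1) → p2) → p1) → p3): min(1, 1 − 1 + 0.89) = 0.89
(((((((((p4 → p4) → p3) → p1) → not p4) → p1) → p2) → p1) → p3) → p4): min(1, 1 − 0.89 + 0.18) = 0.29
((((((((((p4 → p4) → p3) → p1) → not p4) → p1) → p2) → p1) → p3) → p4) → p2): min(1, 1 − 0.29 + 0.82) = 1
(((((((((((p4 → p4) → p3) → p1) → not p4) → p1) → p2) → p1) → p3) → p4) → p2) → p1): min(1, 1 − 1 + 0.97) = 0.97
((((((((((((p4 → p4) → p3) → p1) → not p4) → p1) → p2) → p1) → p3) → p4) → p2) → p1) → p1): min(1, 1 − 0.97 + 0.97) = 1
(((((((((((((p4 → p4) → p3) → p1) → not p4) → p1) → p2) → p1) → p3) → p4) → p2) → p1) → p1) → p4): min(1, 1 − 1 + 0.18) = 0.18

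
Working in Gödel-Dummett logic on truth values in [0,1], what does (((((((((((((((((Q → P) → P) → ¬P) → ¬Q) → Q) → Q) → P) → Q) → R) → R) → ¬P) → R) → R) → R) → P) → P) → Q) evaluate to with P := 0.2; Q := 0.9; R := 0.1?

0.90

(Q → P): 0.9 > 0.2, so result = 0.2
((Q → P) → P): 0.2 ≤ 0.2, so result = 1
¬P: Gödel ¬ of 0.2 = 0 (operand ≠ 0)
(((Q → P) → P) → ¬P): 1 > 0, so result = 0
¬Q: Gödel ¬ of 0.9 = 0 (operand ≠ 0)
((((Q → P) → P) → ¬P) → ¬Q): 0 ≤ 0, so result = 1
(((((Q → P) → P) → ¬P) → ¬Q) → Q): 1 > 0.9, so result = 0.9
((((((Q → P) → P) → ¬P) → ¬Q) → Q) → Q): 0.9 ≤ 0.9, so result = 1
(((((((Q → P) → P) → ¬P) → ¬Q) → Q) → Q) → P): 1 > 0.2, so result = 0.2
((((((((Q → P) → P) → ¬P) → ¬Q) → Q) → Q) → P) → Q): 0.2 ≤ 0.9, so result = 1
(((((((((Q → P) → P) → ¬P) → ¬Q) → Q) → Q) → P) → Q) → R): 1 > 0.1, so result = 0.1
((((((((((Q → P) → P) → ¬P) → ¬Q) → Q) → Q) → P) → Q) → R) → R): 0.1 ≤ 0.1, so result = 1
¬P: Gödel ¬ of 0.2 = 0 (operand ≠ 0)
(((((((((((Q → P) → P) → ¬P) → ¬Q) → Q) → Q) → P) → Q) → R) → R) → ¬P): 1 > 0, so result = 0
((((((((((((Q → P) → P) → ¬P) → ¬Q) → Q) → Q) → P) → Q) → R) → R) → ¬P) → R): 0 ≤ 0.1, so result = 1
(((((((((((((Q → P) → P) → ¬P) → ¬Q) → Q) → Q) → P) → Q) → R) → R) → ¬P) → R) → R): 1 > 0.1, so result = 0.1
((((((((((((((Q → P) → P) → ¬P) → ¬Q) → Q) → Q) → P) → Q) → R) → R) → ¬P) → R) → R) → R): 0.1 ≤ 0.1, so result = 1
(((((((((((((((Q → P) → P) → ¬P) → ¬Q) → Q) → Q) → P) → Q) → R) → R) → ¬P) → R) → R) → R) → P): 1 > 0.2, so result = 0.2
((((((((((((((((Q → P) → P) → ¬P) → ¬Q) → Q) → Q) → P) → Q) → R) → R) → ¬P) → R) → R) → R) → P) → P): 0.2 ≤ 0.2, so result = 1
(((((((((((((((((Q → P) → P) → ¬P) → ¬Q) → Q) → Q) → P) → Q) → R) → R) → ¬P) → R) → R) → R) → P) → P) → Q): 1 > 0.9, so result = 0.9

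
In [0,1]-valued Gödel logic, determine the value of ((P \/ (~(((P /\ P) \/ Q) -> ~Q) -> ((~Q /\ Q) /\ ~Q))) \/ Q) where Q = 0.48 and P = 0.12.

(P /\ P) = min(0.12, 0.12) = 0.12
((P /\ P) \/ Q) = max(0.12, 0.48) = 0.48
~Q: Gödel ¬ of 0.48 = 0 (operand ≠ 0)
(((P /\ P) \/ Q) -> ~Q): 0.48 > 0, so result = 0
~(((P /\ P) \/ Q) -> ~Q): Gödel ¬ of 0 = 1 (operand is 0)
~Q: Gödel ¬ of 0.48 = 0 (operand ≠ 0)
(~Q /\ Q) = min(0, 0.48) = 0
~Q: Gödel ¬ of 0.48 = 0 (operand ≠ 0)
((~Q /\ Q) /\ ~Q) = min(0, 0) = 0
(~(((P /\ P) \/ Q) -> ~Q) -> ((~Q /\ Q) /\ ~Q)): 1 > 0, so result = 0
(P \/ (~(((P /\ P) \/ Q) -> ~Q) -> ((~Q /\ Q) /\ ~Q))) = max(0.12, 0) = 0.12
((P \/ (~(((P /\ P) \/ Q) -> ~Q) -> ((~Q /\ Q) /\ ~Q))) \/ Q) = max(0.12, 0.48) = 0.48

0.48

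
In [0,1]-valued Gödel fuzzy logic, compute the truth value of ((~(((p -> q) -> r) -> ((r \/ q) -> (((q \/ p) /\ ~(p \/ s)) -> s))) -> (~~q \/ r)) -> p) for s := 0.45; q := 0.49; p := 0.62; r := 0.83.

0.62

(p -> q): 0.62 > 0.49, so result = 0.49
((p -> q) -> r): 0.49 ≤ 0.83, so result = 1
(r \/ q) = max(0.83, 0.49) = 0.83
(q \/ p) = max(0.49, 0.62) = 0.62
(p \/ s) = max(0.62, 0.45) = 0.62
~(p \/ s): Gödel ¬ of 0.62 = 0 (operand ≠ 0)
((q \/ p) /\ ~(p \/ s)) = min(0.62, 0) = 0
(((q \/ p) /\ ~(p \/ s)) -> s): 0 ≤ 0.45, so result = 1
((r \/ q) -> (((q \/ p) /\ ~(p \/ s)) -> s)): 0.83 ≤ 1, so result = 1
(((p -> q) -> r) -> ((r \/ q) -> (((q \/ p) /\ ~(p \/ s)) -> s))): 1 ≤ 1, so result = 1
~(((p -> q) -> r) -> ((r \/ q) -> (((q \/ p) /\ ~(p \/ s)) -> s))): Gödel ¬ of 1 = 0 (operand ≠ 0)
~q: Gödel ¬ of 0.49 = 0 (operand ≠ 0)
~~q: Gödel ¬ of 0 = 1 (operand is 0)
(~~q \/ r) = max(1, 0.83) = 1
(~(((p -> q) -> r) -> ((r \/ q) -> (((q \/ p) /\ ~(p \/ s)) -> s))) -> (~~q \/ r)): 0 ≤ 1, so result = 1
((~(((p -> q) -> r) -> ((r \/ q) -> (((q \/ p) /\ ~(p \/ s)) -> s))) -> (~~q \/ r)) -> p): 1 > 0.62, so result = 0.62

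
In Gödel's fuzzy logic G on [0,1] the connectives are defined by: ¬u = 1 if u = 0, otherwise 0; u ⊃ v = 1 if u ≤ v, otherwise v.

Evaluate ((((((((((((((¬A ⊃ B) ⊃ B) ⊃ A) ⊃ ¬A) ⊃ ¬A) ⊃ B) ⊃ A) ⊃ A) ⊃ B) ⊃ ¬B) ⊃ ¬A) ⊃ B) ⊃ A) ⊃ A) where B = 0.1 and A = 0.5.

0.50

¬A: Gödel ¬ of 0.5 = 0 (operand ≠ 0)
(¬A ⊃ B): 0 ≤ 0.1, so result = 1
((¬A ⊃ B) ⊃ B): 1 > 0.1, so result = 0.1
(((¬A ⊃ B) ⊃ B) ⊃ A): 0.1 ≤ 0.5, so result = 1
¬A: Gödel ¬ of 0.5 = 0 (operand ≠ 0)
((((¬A ⊃ B) ⊃ B) ⊃ A) ⊃ ¬A): 1 > 0, so result = 0
¬A: Gödel ¬ of 0.5 = 0 (operand ≠ 0)
(((((¬A ⊃ B) ⊃ B) ⊃ A) ⊃ ¬A) ⊃ ¬A): 0 ≤ 0, so result = 1
((((((¬A ⊃ B) ⊃ B) ⊃ A) ⊃ ¬A) ⊃ ¬A) ⊃ B): 1 > 0.1, so result = 0.1
(((((((¬A ⊃ B) ⊃ B) ⊃ A) ⊃ ¬A) ⊃ ¬A) ⊃ B) ⊃ A): 0.1 ≤ 0.5, so result = 1
((((((((¬A ⊃ B) ⊃ B) ⊃ A) ⊃ ¬A) ⊃ ¬A) ⊃ B) ⊃ A) ⊃ A): 1 > 0.5, so result = 0.5
(((((((((¬A ⊃ B) ⊃ B) ⊃ A) ⊃ ¬A) ⊃ ¬A) ⊃ B) ⊃ A) ⊃ A) ⊃ B): 0.5 > 0.1, so result = 0.1
¬B: Gödel ¬ of 0.1 = 0 (operand ≠ 0)
((((((((((¬A ⊃ B) ⊃ B) ⊃ A) ⊃ ¬A) ⊃ ¬A) ⊃ B) ⊃ A) ⊃ A) ⊃ B) ⊃ ¬B): 0.1 > 0, so result = 0
¬A: Gödel ¬ of 0.5 = 0 (operand ≠ 0)
(((((((((((¬A ⊃ B) ⊃ B) ⊃ A) ⊃ ¬A) ⊃ ¬A) ⊃ B) ⊃ A) ⊃ A) ⊃ B) ⊃ ¬B) ⊃ ¬A): 0 ≤ 0, so result = 1
((((((((((((¬A ⊃ B) ⊃ B) ⊃ A) ⊃ ¬A) ⊃ ¬A) ⊃ B) ⊃ A) ⊃ A) ⊃ B) ⊃ ¬B) ⊃ ¬A) ⊃ B): 1 > 0.1, so result = 0.1
(((((((((((((¬A ⊃ B) ⊃ B) ⊃ A) ⊃ ¬A) ⊃ ¬A) ⊃ B) ⊃ A) ⊃ A) ⊃ B) ⊃ ¬B) ⊃ ¬A) ⊃ B) ⊃ A): 0.1 ≤ 0.5, so result = 1
((((((((((((((¬A ⊃ B) ⊃ B) ⊃ A) ⊃ ¬A) ⊃ ¬A) ⊃ B) ⊃ A) ⊃ A) ⊃ B) ⊃ ¬B) ⊃ ¬A) ⊃ B) ⊃ A) ⊃ A): 1 > 0.5, so result = 0.5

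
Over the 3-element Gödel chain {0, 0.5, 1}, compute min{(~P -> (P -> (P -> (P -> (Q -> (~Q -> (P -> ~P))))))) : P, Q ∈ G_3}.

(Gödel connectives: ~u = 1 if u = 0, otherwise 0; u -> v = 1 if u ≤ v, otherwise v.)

1.00

Every assignment gives 1. For instance at P = 0, Q = 0:
  ~P: Gödel ¬ of 0 = 1 (operand is 0)
  ~Q: Gödel ¬ of 0 = 1 (operand is 0)
  ~P: Gödel ¬ of 0 = 1 (operand is 0)
  (P -> ~P): 0 ≤ 1, so result = 1
  (~Q -> (P -> ~P)): 1 ≤ 1, so result = 1
  (Q -> (~Q -> (P -> ~P))): 0 ≤ 1, so result = 1
  (P -> (Q -> (~Q -> (P -> ~P)))): 0 ≤ 1, so result = 1
  (P -> (P -> (Q -> (~Q -> (P -> ~P))))): 0 ≤ 1, so result = 1
  (P -> (P -> (P -> (Q -> (~Q -> (P -> ~P)))))): 0 ≤ 1, so result = 1
  (~P -> (P -> (P -> (P -> (Q -> (~Q -> (P -> ~P))))))): 1 ≤ 1, so result = 1
All 9 assignments give value 1 — the formula is a G_3-tautology.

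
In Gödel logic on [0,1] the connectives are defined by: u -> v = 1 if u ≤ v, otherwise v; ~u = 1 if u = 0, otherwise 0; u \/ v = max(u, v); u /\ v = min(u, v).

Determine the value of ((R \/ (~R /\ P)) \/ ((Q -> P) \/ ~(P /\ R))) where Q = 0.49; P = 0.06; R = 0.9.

~R: Gödel ¬ of 0.9 = 0 (operand ≠ 0)
(~R /\ P) = min(0, 0.06) = 0
(R \/ (~R /\ P)) = max(0.9, 0) = 0.9
(Q -> P): 0.49 > 0.06, so result = 0.06
(P /\ R) = min(0.06, 0.9) = 0.06
~(P /\ R): Gödel ¬ of 0.06 = 0 (operand ≠ 0)
((Q -> P) \/ ~(P /\ R)) = max(0.06, 0) = 0.06
((R \/ (~R /\ P)) \/ ((Q -> P) \/ ~(P /\ R))) = max(0.9, 0.06) = 0.9

0.90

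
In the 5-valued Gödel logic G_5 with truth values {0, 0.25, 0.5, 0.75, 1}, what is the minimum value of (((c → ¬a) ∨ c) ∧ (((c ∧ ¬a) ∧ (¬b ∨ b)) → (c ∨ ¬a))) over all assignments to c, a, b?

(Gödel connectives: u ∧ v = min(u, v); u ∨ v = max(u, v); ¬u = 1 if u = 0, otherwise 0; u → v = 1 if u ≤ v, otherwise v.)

0.25

The minimum is attained at c = 0.25, a = 0.25, b = 0:
  ¬a: Gödel ¬ of 0.25 = 0 (operand ≠ 0)
  (c → ¬a): 0.25 > 0, so result = 0
  ((c → ¬a) ∨ c) = max(0, 0.25) = 0.25
  ¬a: Gödel ¬ of 0.25 = 0 (operand ≠ 0)
  (c ∧ ¬a) = min(0.25, 0) = 0
  ¬b: Gödel ¬ of 0 = 1 (operand is 0)
  (¬b ∨ b) = max(1, 0) = 1
  ((c ∧ ¬a) ∧ (¬b ∨ b)) = min(0, 1) = 0
  ¬a: Gödel ¬ of 0.25 = 0 (operand ≠ 0)
  (c ∨ ¬a) = max(0.25, 0) = 0.25
  (((c ∧ ¬a) ∧ (¬b ∨ b)) → (c ∨ ¬a)): 0 ≤ 0.25, so result = 1
  (((c → ¬a) ∨ c) ∧ (((c ∧ ¬a) ∧ (¬b ∨ b)) → (c ∨ ¬a))) = min(0.25, 1) = 0.25
Checking all 125 assignments confirms none give a value below 0.25.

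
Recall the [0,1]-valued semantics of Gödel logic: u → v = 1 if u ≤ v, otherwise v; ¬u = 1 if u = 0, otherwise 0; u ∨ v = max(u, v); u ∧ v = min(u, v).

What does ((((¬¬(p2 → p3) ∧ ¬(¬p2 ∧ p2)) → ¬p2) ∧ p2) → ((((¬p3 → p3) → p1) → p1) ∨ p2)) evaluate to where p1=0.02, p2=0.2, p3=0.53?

1.00

(p2 → p3): 0.2 ≤ 0.53, so result = 1
¬(p2 → p3): Gödel ¬ of 1 = 0 (operand ≠ 0)
¬¬(p2 → p3): Gödel ¬ of 0 = 1 (operand is 0)
¬p2: Gödel ¬ of 0.2 = 0 (operand ≠ 0)
(¬p2 ∧ p2) = min(0, 0.2) = 0
¬(¬p2 ∧ p2): Gödel ¬ of 0 = 1 (operand is 0)
(¬¬(p2 → p3) ∧ ¬(¬p2 ∧ p2)) = min(1, 1) = 1
¬p2: Gödel ¬ of 0.2 = 0 (operand ≠ 0)
((¬¬(p2 → p3) ∧ ¬(¬p2 ∧ p2)) → ¬p2): 1 > 0, so result = 0
(((¬¬(p2 → p3) ∧ ¬(¬p2 ∧ p2)) → ¬p2) ∧ p2) = min(0, 0.2) = 0
¬p3: Gödel ¬ of 0.53 = 0 (operand ≠ 0)
(¬p3 → p3): 0 ≤ 0.53, so result = 1
((¬p3 → p3) → p1): 1 > 0.02, so result = 0.02
(((¬p3 → p3) → p1) → p1): 0.02 ≤ 0.02, so result = 1
((((¬p3 → p3) → p1) → p1) ∨ p2) = max(1, 0.2) = 1
((((¬¬(p2 → p3) ∧ ¬(¬p2 ∧ p2)) → ¬p2) ∧ p2) → ((((¬p3 → p3) → p1) → p1) ∨ p2)): 0 ≤ 1, so result = 1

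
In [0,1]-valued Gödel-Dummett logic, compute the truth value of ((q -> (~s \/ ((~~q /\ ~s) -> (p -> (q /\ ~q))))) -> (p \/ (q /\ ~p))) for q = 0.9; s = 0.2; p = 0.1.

0.10

~s: Gödel ¬ of 0.2 = 0 (operand ≠ 0)
~q: Gödel ¬ of 0.9 = 0 (operand ≠ 0)
~~q: Gödel ¬ of 0 = 1 (operand is 0)
~s: Gödel ¬ of 0.2 = 0 (operand ≠ 0)
(~~q /\ ~s) = min(1, 0) = 0
~q: Gödel ¬ of 0.9 = 0 (operand ≠ 0)
(q /\ ~q) = min(0.9, 0) = 0
(p -> (q /\ ~q)): 0.1 > 0, so result = 0
((~~q /\ ~s) -> (p -> (q /\ ~q))): 0 ≤ 0, so result = 1
(~s \/ ((~~q /\ ~s) -> (p -> (q /\ ~q)))) = max(0, 1) = 1
(q -> (~s \/ ((~~q /\ ~s) -> (p -> (q /\ ~q))))): 0.9 ≤ 1, so result = 1
~p: Gödel ¬ of 0.1 = 0 (operand ≠ 0)
(q /\ ~p) = min(0.9, 0) = 0
(p \/ (q /\ ~p)) = max(0.1, 0) = 0.1
((q -> (~s \/ ((~~q /\ ~s) -> (p -> (q /\ ~q))))) -> (p \/ (q /\ ~p))): 1 > 0.1, so result = 0.1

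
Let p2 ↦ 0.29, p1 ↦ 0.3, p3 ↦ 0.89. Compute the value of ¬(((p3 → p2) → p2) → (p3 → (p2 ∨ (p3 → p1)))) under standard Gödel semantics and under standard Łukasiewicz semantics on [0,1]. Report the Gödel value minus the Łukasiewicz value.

-0.37

Gödel evaluation:
  (p3 → p2): 0.89 > 0.29, so result = 0.29
  ((p3 → p2) → p2): 0.29 ≤ 0.29, so result = 1
  (p3 → p1): 0.89 > 0.3, so result = 0.3
  (p2 ∨ (p3 → p1)) = max(0.29, 0.3) = 0.3
  (p3 → (p2 ∨ (p3 → p1))): 0.89 > 0.3, so result = 0.3
  (((p3 → p2) → p2) → (p3 → (p2 ∨ (p3 → p1)))): 1 > 0.3, so result = 0.3
  ¬(((p3 → p2) → p2) → (p3 → (p2 ∨ (p3 → p1)))): Gödel ¬ of 0.3 = 0 (operand ≠ 0)
  Gödel value = 0
Łukasiewicz evaluation:
  (p3 → p2): min(1, 1 − 0.89 + 0.29) = 0.4
  ((p3 → p2) → p2): min(1, 1 − 0.4 + 0.29) = 0.89
  (p3 → p1): min(1, 1 − 0.89 + 0.3) = 0.41
  (p2 ∨ (p3 → p1)) = max(0.29, 0.41) = 0.41
  (p3 → (p2 ∨ (p3 → p1))): min(1, 1 − 0.89 + 0.41) = 0.52
  (((p3 → p2) → p2) → (p3 → (p2 ∨ (p3 → p1)))): min(1, 1 − 0.89 + 0.52) = 0.63
  ¬(((p3 → p2) → p2) → (p3 → (p2 ∨ (p3 → p1)))): Łukasiewicz ¬ gives 1 − 0.63 = 0.37
  Łukasiewicz value = 0.37
Difference: 0 − 0.37 = -0.37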